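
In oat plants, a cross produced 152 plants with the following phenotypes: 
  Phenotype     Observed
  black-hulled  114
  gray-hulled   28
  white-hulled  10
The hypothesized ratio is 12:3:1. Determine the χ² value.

0.035

Under the 12:3:1 hypothesis (Σ ratio = 16, N = 152):
  black-hulled: 152 × 12/16 = 114
  gray-hulled: 152 × 3/16 = 28.5
  white-hulled: 152 × 1/16 = 9.5
χ² = Σ (O − E)² / E
  black-hulled: (114 − 114)² / 114 = 0.0000
  gray-hulled: (28 − 28.5)² / 28.5 = 0.0088
  white-hulled: (10 − 9.5)² / 9.5 = 0.0263
χ² = 0.0000 + 0.0088 + 0.0263 = 0.0351 ≈ 0.035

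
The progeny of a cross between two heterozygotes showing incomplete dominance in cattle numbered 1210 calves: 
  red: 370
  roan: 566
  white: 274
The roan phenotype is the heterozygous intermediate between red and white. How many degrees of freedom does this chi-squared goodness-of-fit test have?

2

With incomplete dominance, a heterozygote × heterozygote cross gives a 1:2:1 phenotypic ratio.
A goodness-of-fit test with 3 phenotype classes has df = 3 − 1 = 2.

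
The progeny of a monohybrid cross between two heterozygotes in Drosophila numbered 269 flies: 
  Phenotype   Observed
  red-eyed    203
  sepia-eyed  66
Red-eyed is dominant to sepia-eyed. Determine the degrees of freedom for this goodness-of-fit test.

For a monohybrid cross between heterozygotes with complete dominance, the expected phenotypic ratio is 3:1.
A goodness-of-fit test with 2 phenotype classes has df = 2 − 1 = 1.

1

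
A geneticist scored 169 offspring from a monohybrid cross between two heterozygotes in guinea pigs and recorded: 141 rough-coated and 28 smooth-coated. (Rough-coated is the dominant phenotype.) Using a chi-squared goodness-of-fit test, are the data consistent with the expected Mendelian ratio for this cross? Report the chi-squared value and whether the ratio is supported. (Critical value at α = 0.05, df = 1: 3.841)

6.408; not consistent

For a monohybrid cross between heterozygotes with complete dominance, the expected phenotypic ratio is 3:1.
Expected counts for N = 169 under a 3:1 ratio (total parts = 4):
  rough-coated: 169 × 3/4 = 126.75
  smooth-coated: 169 × 1/4 = 42.25
χ² = Σ (O − E)² / E
  rough-coated: (141 − 126.75)² / 126.75 = 1.6021
  smooth-coated: (28 − 42.25)² / 42.25 = 4.8062
χ² = 1.6021 + 4.8062 = 6.4083 ≈ 6.408
Degrees of freedom = 2 − 1 = 1; critical value at α = 0.05 is 3.841.
Since 6.408 > 3.841, we reject the null hypothesis — the data do not fit the 3:1 ratio.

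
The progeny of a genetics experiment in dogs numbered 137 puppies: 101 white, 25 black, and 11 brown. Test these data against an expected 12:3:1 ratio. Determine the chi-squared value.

0.742

Under the 12:3:1 hypothesis (Σ ratio = 16, N = 137):
  white: 137 × 12/16 = 102.75
  black: 137 × 3/16 = 25.6875
  brown: 137 × 1/16 = 8.5625
χ² = Σ (O − E)² / E
  white: (101 − 102.75)² / 102.75 = 0.0298
  black: (25 − 25.6875)² / 25.6875 = 0.0184
  brown: (11 − 8.5625)² / 8.5625 = 0.6939
χ² = 0.0298 + 0.0184 + 0.6939 = 0.7421 ≈ 0.742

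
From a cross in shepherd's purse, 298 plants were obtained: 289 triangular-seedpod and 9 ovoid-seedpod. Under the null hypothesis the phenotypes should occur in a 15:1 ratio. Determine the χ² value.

Under the 15:1 hypothesis (Σ ratio = 16, N = 298):
  triangular-seedpod: 298 × 15/16 = 279.375
  ovoid-seedpod: 298 × 1/16 = 18.625
χ² = Σ (O − E)² / E
  triangular-seedpod: (289 − 279.375)² / 279.375 = 0.3316
  ovoid-seedpod: (9 − 18.625)² / 18.625 = 4.9740
χ² = 0.3316 + 4.9740 = 5.3056 ≈ 5.306

5.306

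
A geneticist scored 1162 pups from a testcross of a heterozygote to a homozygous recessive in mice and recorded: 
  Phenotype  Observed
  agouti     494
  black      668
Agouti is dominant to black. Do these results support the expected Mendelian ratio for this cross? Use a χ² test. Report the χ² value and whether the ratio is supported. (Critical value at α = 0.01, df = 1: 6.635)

26.055; not consistent

A testcross of a heterozygote (Aa × aa) gives a 1:1 phenotypic ratio.
Under the 1:1 hypothesis (Σ ratio = 2, N = 1162):
  agouti: 1162 × 1/2 = 581
  black: 1162 × 1/2 = 581
χ² = Σ (O − E)² / E
  agouti: (494 − 581)² / 581 = 13.0275
  black: (668 − 581)² / 581 = 13.0275
χ² = 13.0275 + 13.0275 = 26.055
Degrees of freedom = 2 − 1 = 1; critical value at α = 0.01 is 6.635.
Since 26.055 > 6.635, we reject the null hypothesis — the data do not fit the 1:1 ratio.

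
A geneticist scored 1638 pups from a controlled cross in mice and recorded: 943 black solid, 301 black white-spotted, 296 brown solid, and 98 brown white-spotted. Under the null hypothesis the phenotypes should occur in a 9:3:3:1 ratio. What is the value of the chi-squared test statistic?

1.220

The 9:3:3:1 ratio has 16 parts, so with N = 1638 the expected counts are:
  black solid: 1638 × 9/16 = 921.375
  black white-spotted: 1638 × 3/16 = 307.125
  brown solid: 1638 × 3/16 = 307.125
  brown white-spotted: 1638 × 1/16 = 102.375
χ² = Σ (O − E)² / E
  black solid: (943 − 921.375)² / 921.375 = 0.5075
  black white-spotted: (301 − 307.125)² / 307.125 = 0.1222
  brown solid: (296 − 307.125)² / 307.125 = 0.4030
  brown white-spotted: (98 − 102.375)² / 102.375 = 0.1870
χ² = 0.5075 + 0.1222 + 0.4030 + 0.1870 = 1.2197 ≈ 1.220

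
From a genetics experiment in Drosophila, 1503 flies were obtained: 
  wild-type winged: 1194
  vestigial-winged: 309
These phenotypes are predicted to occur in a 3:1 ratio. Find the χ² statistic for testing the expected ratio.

The 3:1 ratio has 4 parts, so with N = 1503 the expected counts are:
  wild-type winged: 1503 × 3/4 = 1127.25
  vestigial-winged: 1503 × 1/4 = 375.75
χ² = Σ (O − E)² / E
  wild-type winged: (1194 − 1127.25)² / 1127.25 = 3.9526
  vestigial-winged: (309 − 375.75)² / 375.75 = 11.8578
χ² = 3.9526 + 11.8578 = 15.8104 ≈ 15.810

15.810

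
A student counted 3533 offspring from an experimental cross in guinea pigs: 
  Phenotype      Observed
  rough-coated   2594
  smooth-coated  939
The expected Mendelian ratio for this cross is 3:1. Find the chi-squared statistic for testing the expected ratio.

Total ratio parts = 4. Expected numbers out of 3533:
  rough-coated: 3533 × 3/4 = 2649.75
  smooth-coated: 3533 × 1/4 = 883.25
χ² = Σ (O − E)² / E
  rough-coated: (2594 − 2649.75)² / 2649.75 = 1.1730
  smooth-coated: (939 − 883.25)² / 883.25 = 3.5189
χ² = 1.1730 + 3.5189 = 4.6919 ≈ 4.692

4.692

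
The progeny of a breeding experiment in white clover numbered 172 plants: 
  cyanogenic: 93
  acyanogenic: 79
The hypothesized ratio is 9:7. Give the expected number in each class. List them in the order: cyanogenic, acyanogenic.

Expected counts for N = 172 under a 9:7 ratio (total parts = 16):
  cyanogenic: 172 × 9/16 = 96.75
  acyanogenic: 172 × 7/16 = 75.25

96.75, 75.25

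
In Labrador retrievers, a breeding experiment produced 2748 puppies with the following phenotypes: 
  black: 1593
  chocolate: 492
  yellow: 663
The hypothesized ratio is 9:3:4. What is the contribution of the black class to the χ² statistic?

Expected counts for N = 2748 under a 9:3:4 ratio (total parts = 16):
  black: 2748 × 9/16 = 1545.75
  chocolate: 2748 × 3/16 = 515.25
  yellow: 2748 × 4/16 = 687
Contribution of black: (1593 − 1545.75)² / 1545.75 = 1.4443

1.444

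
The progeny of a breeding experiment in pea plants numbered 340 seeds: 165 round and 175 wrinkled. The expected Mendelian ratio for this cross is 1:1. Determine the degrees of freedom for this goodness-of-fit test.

1

A goodness-of-fit test with 2 phenotype classes has df = 2 − 1 = 1.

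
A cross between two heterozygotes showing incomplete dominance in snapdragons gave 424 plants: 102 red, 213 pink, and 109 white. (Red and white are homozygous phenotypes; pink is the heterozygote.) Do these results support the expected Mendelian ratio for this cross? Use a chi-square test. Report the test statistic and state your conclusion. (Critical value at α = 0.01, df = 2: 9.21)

0.241; consistent

With incomplete dominance, a heterozygote × heterozygote cross gives a 1:2:1 phenotypic ratio.
The 1:2:1 ratio has 4 parts, so with N = 424 the expected counts are:
  red: 424 × 1/4 = 106
  pink: 424 × 2/4 = 212
  white: 424 × 1/4 = 106
χ² = Σ (O − E)² / E
  red: (102 − 106)² / 106 = 0.1509
  pink: (213 − 212)² / 212 = 0.0047
  white: (109 − 106)² / 106 = 0.0849
χ² = 0.1509 + 0.0047 + 0.0849 = 0.2405 ≈ 0.241
Degrees of freedom = 3 − 1 = 2; critical value at α = 0.01 is 9.21.
Since 0.241 < 9.21, we fail to reject the null hypothesis — the data are consistent with the 1:2:1 ratio.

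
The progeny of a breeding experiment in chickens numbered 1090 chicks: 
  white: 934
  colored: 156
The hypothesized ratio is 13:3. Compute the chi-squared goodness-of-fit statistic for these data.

The 13:3 ratio has 16 parts, so with N = 1090 the expected counts are:
  white: 1090 × 13/16 = 885.625
  colored: 1090 × 3/16 = 204.375
χ² = Σ (O − E)² / E
  white: (934 − 885.625)² / 885.625 = 2.6424
  colored: (156 − 204.375)² / 204.375 = 11.4502
χ² = 2.6424 + 11.4502 = 14.0926 ≈ 14.093

14.093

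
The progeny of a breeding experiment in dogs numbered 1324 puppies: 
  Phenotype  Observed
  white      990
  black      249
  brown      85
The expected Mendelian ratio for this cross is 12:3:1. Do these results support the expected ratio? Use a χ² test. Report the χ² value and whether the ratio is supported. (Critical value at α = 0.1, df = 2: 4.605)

0.073; consistent

Total ratio parts = 16. Expected numbers out of 1324:
  white: 1324 × 12/16 = 993
  black: 1324 × 3/16 = 248.25
  brown: 1324 × 1/16 = 82.75
χ² = Σ (O − E)² / E
  white: (990 − 993)² / 993 = 0.0091
  black: (249 − 248.25)² / 248.25 = 0.0023
  brown: (85 − 82.75)² / 82.75 = 0.0612
χ² = 0.0091 + 0.0023 + 0.0612 = 0.0726 ≈ 0.073
Degrees of freedom = 3 − 1 = 2; critical value at α = 0.1 is 4.605.
Since 0.073 < 4.605, we fail to reject the null hypothesis — the data are consistent with the 12:3:1 ratio.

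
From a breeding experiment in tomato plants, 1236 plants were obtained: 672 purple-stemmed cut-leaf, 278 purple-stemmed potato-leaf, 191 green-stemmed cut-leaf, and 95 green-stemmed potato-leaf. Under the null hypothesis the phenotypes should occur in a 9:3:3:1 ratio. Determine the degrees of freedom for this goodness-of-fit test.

3

A goodness-of-fit test with 4 phenotype classes has df = 4 − 1 = 3.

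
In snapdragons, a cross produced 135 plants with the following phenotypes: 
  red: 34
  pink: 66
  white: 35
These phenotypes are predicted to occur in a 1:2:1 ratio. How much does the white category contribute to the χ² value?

0.046

Expected counts for N = 135 under a 1:2:1 ratio (total parts = 4):
  red: 135 × 1/4 = 33.75
  pink: 135 × 2/4 = 67.5
  white: 135 × 1/4 = 33.75
Contribution of white: (35 − 33.75)² / 33.75 = 0.0463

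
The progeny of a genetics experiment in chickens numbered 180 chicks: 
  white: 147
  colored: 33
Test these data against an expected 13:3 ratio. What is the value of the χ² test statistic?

0.021

Total ratio parts = 16. Expected numbers out of 180:
  white: 180 × 13/16 = 146.25
  colored: 180 × 3/16 = 33.75
χ² = Σ (O − E)² / E
  white: (147 − 146.25)² / 146.25 = 0.0038
  colored: (33 − 33.75)² / 33.75 = 0.0167
χ² = 0.0038 + 0.0167 = 0.0205 ≈ 0.021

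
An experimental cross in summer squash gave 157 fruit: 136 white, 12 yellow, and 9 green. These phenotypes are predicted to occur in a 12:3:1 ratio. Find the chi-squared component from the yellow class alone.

10.329

The 12:3:1 ratio has 16 parts, so with N = 157 the expected counts are:
  white: 157 × 12/16 = 117.75
  yellow: 157 × 3/16 = 29.4375
  green: 157 × 1/16 = 9.8125
Contribution of yellow: (12 − 29.4375)² / 29.4375 = 10.3292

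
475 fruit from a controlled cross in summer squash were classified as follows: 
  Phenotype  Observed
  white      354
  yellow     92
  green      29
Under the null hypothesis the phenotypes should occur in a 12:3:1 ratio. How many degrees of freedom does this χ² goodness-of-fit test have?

2

A goodness-of-fit test with 3 phenotype classes has df = 3 − 1 = 2.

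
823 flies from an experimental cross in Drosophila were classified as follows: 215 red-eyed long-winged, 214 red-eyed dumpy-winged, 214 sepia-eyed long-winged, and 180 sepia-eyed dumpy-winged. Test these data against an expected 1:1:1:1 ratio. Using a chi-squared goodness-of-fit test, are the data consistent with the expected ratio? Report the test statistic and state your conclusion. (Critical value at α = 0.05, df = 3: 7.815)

4.300; consistent

Expected counts for N = 823 under a 1:1:1:1 ratio (total parts = 4):
  red-eyed long-winged: 823 × 1/4 = 205.75
  red-eyed dumpy-winged: 823 × 1/4 = 205.75
  sepia-eyed long-winged: 823 × 1/4 = 205.75
  sepia-eyed dumpy-winged: 823 × 1/4 = 205.75
χ² = Σ (O − E)² / E
  red-eyed long-winged: (215 − 205.75)² / 205.75 = 0.4159
  red-eyed dumpy-winged: (214 − 205.75)² / 205.75 = 0.3308
  sepia-eyed long-winged: (214 − 205.75)² / 205.75 = 0.3308
  sepia-eyed dumpy-winged: (180 − 205.75)² / 205.75 = 3.2227
χ² = 0.4159 + 0.3308 + 0.3308 + 3.2227 = 4.3002 ≈ 4.300
Degrees of freedom = 4 − 1 = 3; critical value at α = 0.05 is 7.815.
Since 4.300 < 7.815, we fail to reject the null hypothesis — the data are consistent with the 1:1:1:1 ratio.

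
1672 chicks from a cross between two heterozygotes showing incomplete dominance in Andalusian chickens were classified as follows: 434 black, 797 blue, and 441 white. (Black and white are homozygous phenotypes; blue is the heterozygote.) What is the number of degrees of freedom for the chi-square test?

2

With incomplete dominance, a heterozygote × heterozygote cross gives a 1:2:1 phenotypic ratio.
A goodness-of-fit test with 3 phenotype classes has df = 3 − 1 = 2.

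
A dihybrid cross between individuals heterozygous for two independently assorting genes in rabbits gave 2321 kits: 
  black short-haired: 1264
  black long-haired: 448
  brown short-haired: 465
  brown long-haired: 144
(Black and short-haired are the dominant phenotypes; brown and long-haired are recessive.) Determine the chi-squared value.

A dihybrid F₂ with independent assortment and complete dominance at both loci gives a 9:3:3:1 phenotypic ratio.
Under the 9:3:3:1 hypothesis (Σ ratio = 16, N = 2321):
  black short-haired: 2321 × 9/16 = 1305.5625
  black long-haired: 2321 × 3/16 = 435.1875
  brown short-haired: 2321 × 3/16 = 435.1875
  brown long-haired: 2321 × 1/16 = 145.0625
χ² = Σ (O − E)² / E
  black short-haired: (1264 − 1305.5625)² / 1305.5625 = 1.3231
  black long-haired: (448 − 435.1875)² / 435.1875 = 0.3772
  brown short-haired: (465 − 435.1875)² / 435.1875 = 2.0423
  brown long-haired: (144 − 145.0625)² / 145.0625 = 0.0078
χ² = 1.3231 + 0.3772 + 2.0423 + 0.0078 = 3.7504 ≈ 3.750

3.750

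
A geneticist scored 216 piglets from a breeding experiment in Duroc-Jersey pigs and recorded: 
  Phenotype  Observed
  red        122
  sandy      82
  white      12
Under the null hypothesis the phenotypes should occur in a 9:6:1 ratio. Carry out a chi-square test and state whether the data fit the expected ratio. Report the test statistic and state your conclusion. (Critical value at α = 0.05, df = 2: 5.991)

0.181; consistent

The 9:6:1 ratio has 16 parts, so with N = 216 the expected counts are:
  red: 216 × 9/16 = 121.5
  sandy: 216 × 6/16 = 81
  white: 216 × 1/16 = 13.5
χ² = Σ (O − E)² / E
  red: (122 − 121.5)² / 121.5 = 0.0021
  sandy: (82 − 81)² / 81 = 0.0123
  white: (12 − 13.5)² / 13.5 = 0.1667
χ² = 0.0021 + 0.0123 + 0.1667 = 0.1811 ≈ 0.181
Degrees of freedom = 3 − 1 = 2; critical value at α = 0.05 is 5.991.
Since 0.181 < 5.991, we fail to reject the null hypothesis — the data are consistent with the 9:6:1 ratio.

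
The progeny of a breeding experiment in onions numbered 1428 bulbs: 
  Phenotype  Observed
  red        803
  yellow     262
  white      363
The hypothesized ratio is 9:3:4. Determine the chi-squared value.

Expected counts for N = 1428 under a 9:3:4 ratio (total parts = 16):
  red: 1428 × 9/16 = 803.25
  yellow: 1428 × 3/16 = 267.75
  white: 1428 × 4/16 = 357
χ² = Σ (O − E)² / E
  red: (803 − 803.25)² / 803.25 = 0.0001
  yellow: (262 − 267.75)² / 267.75 = 0.1235
  white: (363 − 357)² / 357 = 0.1008
χ² = 0.0001 + 0.1235 + 0.1008 = 0.2244 ≈ 0.224

0.224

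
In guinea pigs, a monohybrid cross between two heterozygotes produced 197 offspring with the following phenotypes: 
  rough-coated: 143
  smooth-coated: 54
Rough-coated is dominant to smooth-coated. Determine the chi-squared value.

0.611

For a monohybrid cross between heterozygotes with complete dominance, the expected phenotypic ratio is 3:1.
Expected counts for N = 197 under a 3:1 ratio (total parts = 4):
  rough-coated: 197 × 3/4 = 147.75
  smooth-coated: 197 × 1/4 = 49.25
χ² = Σ (O − E)² / E
  rough-coated: (143 − 147.75)² / 147.75 = 0.1527
  smooth-coated: (54 − 49.25)² / 49.25 = 0.4581
χ² = 0.1527 + 0.4581 = 0.6108 ≈ 0.611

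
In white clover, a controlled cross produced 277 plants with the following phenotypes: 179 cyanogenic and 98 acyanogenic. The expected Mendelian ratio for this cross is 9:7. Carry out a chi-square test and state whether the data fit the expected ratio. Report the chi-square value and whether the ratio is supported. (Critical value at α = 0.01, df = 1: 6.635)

Under the 9:7 hypothesis (Σ ratio = 16, N = 277):
  cyanogenic: 277 × 9/16 = 155.8125
  acyanogenic: 277 × 7/16 = 121.1875
χ² = Σ (O − E)² / E
  cyanogenic: (179 − 155.8125)² / 155.8125 = 3.4507
  acyanogenic: (98 − 121.1875)² / 121.1875 = 4.4366
χ² = 3.4507 + 4.4366 = 7.8873 ≈ 7.887
Degrees of freedom = 2 − 1 = 1; critical value at α = 0.01 is 6.635.
Since 7.887 > 6.635, we reject the null hypothesis — the data do not fit the 9:7 ratio.

7.887; not consistent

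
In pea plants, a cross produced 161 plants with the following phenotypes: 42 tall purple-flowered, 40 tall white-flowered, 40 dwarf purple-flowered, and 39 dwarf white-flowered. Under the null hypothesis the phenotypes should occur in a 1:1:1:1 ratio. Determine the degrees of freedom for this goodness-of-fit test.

A goodness-of-fit test with 4 phenotype classes has df = 4 − 1 = 3.

3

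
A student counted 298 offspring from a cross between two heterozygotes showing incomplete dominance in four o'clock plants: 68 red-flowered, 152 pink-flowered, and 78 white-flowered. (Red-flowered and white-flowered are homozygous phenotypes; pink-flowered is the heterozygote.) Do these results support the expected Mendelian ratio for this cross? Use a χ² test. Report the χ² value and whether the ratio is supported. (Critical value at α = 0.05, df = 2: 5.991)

With incomplete dominance, a heterozygote × heterozygote cross gives a 1:2:1 phenotypic ratio.
Total ratio parts = 4. Expected numbers out of 298:
  red-flowered: 298 × 1/4 = 74.5
  pink-flowered: 298 × 2/4 = 149
  white-flowered: 298 × 1/4 = 74.5
χ² = Σ (O − E)² / E
  red-flowered: (68 − 74.5)² / 74.5 = 0.5671
  pink-flowered: (152 − 149)² / 149 = 0.0604
  white-flowered: (78 − 74.5)² / 74.5 = 0.1644
χ² = 0.5671 + 0.0604 + 0.1644 = 0.7919 ≈ 0.792
Degrees of freedom = 3 − 1 = 2; critical value at α = 0.05 is 5.991.
Since 0.792 < 5.991, we fail to reject the null hypothesis — the data are consistent with the 1:2:1 ratio.

0.792; consistent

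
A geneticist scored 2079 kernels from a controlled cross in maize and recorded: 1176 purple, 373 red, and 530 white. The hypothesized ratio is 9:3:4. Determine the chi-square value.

0.964

The 9:3:4 ratio has 16 parts, so with N = 2079 the expected counts are:
  purple: 2079 × 9/16 = 1169.4375
  red: 2079 × 3/16 = 389.8125
  white: 2079 × 4/16 = 519.75
χ² = Σ (O − E)² / E
  purple: (1176 − 1169.4375)² / 1169.4375 = 0.0368
  red: (373 − 389.8125)² / 389.8125 = 0.7251
  white: (530 − 519.75)² / 519.75 = 0.2021
χ² = 0.0368 + 0.7251 + 0.2021 = 0.964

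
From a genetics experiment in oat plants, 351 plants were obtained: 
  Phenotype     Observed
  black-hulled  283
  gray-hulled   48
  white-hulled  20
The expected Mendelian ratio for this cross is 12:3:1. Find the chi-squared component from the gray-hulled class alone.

Expected counts for N = 351 under a 12:3:1 ratio (total parts = 16):
  black-hulled: 351 × 12/16 = 263.25
  gray-hulled: 351 × 3/16 = 65.8125
  white-hulled: 351 × 1/16 = 21.9375
Contribution of gray-hulled: (48 − 65.8125)² / 65.8125 = 4.8210

4.821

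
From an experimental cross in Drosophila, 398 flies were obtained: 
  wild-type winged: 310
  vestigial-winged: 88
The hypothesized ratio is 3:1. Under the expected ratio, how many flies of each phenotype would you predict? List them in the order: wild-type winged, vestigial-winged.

298.5, 99.5

Total ratio parts = 4. Expected numbers out of 398:
  wild-type winged: 398 × 3/4 = 298.5
  vestigial-winged: 398 × 1/4 = 99.5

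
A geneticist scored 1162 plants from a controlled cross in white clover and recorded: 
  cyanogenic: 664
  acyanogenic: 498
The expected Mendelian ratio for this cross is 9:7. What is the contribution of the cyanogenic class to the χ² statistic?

Under the 9:7 hypothesis (Σ ratio = 16, N = 1162):
  cyanogenic: 1162 × 9/16 = 653.625
  acyanogenic: 1162 × 7/16 = 508.375
Contribution of cyanogenic: (664 − 653.625)² / 653.625 = 0.1647

0.165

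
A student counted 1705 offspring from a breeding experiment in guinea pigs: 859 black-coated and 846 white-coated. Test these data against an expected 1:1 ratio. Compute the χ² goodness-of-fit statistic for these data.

Under the 1:1 hypothesis (Σ ratio = 2, N = 1705):
  black-coated: 1705 × 1/2 = 852.5
  white-coated: 1705 × 1/2 = 852.5
χ² = Σ (O − E)² / E
  black-coated: (859 − 852.5)² / 852.5 = 0.0496
  white-coated: (846 − 852.5)² / 852.5 = 0.0496
χ² = 0.0496 + 0.0496 = 0.0992 ≈ 0.099

0.099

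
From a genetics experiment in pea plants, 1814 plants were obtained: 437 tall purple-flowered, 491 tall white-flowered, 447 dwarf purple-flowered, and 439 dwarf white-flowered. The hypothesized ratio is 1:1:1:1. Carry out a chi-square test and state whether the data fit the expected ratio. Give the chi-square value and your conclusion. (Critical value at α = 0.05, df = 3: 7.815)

4.258; consistent

Under the 1:1:1:1 hypothesis (Σ ratio = 4, N = 1814):
  tall purple-flowered: 1814 × 1/4 = 453.5
  tall white-flowered: 1814 × 1/4 = 453.5
  dwarf purple-flowered: 1814 × 1/4 = 453.5
  dwarf white-flowered: 1814 × 1/4 = 453.5
χ² = Σ (O − E)² / E
  tall purple-flowered: (437 − 453.5)² / 453.5 = 0.6003
  tall white-flowered: (491 − 453.5)² / 453.5 = 3.1009
  dwarf purple-flowered: (447 − 453.5)² / 453.5 = 0.0932
  dwarf white-flowered: (439 − 453.5)² / 453.5 = 0.4636
χ² = 0.6003 + 3.1009 + 0.0932 + 0.4636 = 4.258
Degrees of freedom = 4 − 1 = 3; critical value at α = 0.05 is 7.815.
Since 4.258 < 7.815, we fail to reject the null hypothesis — the data are consistent with the 1:1:1:1 ratio.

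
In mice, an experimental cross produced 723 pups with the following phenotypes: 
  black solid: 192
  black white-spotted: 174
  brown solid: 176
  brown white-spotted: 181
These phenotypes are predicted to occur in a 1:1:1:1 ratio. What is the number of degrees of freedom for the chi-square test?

3

A goodness-of-fit test with 4 phenotype classes has df = 4 − 1 = 3.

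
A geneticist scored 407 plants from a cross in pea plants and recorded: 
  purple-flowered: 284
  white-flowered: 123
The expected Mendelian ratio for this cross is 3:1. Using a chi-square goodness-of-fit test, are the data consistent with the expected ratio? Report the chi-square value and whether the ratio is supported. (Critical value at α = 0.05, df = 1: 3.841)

5.917; not consistent

Total ratio parts = 4. Expected numbers out of 407:
  purple-flowered: 407 × 3/4 = 305.25
  white-flowered: 407 × 1/4 = 101.75
χ² = Σ (O − E)² / E
  purple-flowered: (284 − 305.25)² / 305.25 = 1.4793
  white-flowered: (123 − 101.75)² / 101.75 = 4.4380
χ² = 1.4793 + 4.4380 = 5.9173 ≈ 5.917
Degrees of freedom = 2 − 1 = 1; critical value at α = 0.05 is 3.841.
Since 5.917 > 3.841, we reject the null hypothesis — the data do not fit the 3:1 ratio.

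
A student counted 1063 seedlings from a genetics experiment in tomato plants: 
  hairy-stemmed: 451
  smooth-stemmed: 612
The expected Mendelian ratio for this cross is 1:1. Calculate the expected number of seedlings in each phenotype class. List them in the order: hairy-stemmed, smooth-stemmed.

Under the 1:1 hypothesis (Σ ratio = 2, N = 1063):
  hairy-stemmed: 1063 × 1/2 = 531.5
  smooth-stemmed: 1063 × 1/2 = 531.5

531.5, 531.5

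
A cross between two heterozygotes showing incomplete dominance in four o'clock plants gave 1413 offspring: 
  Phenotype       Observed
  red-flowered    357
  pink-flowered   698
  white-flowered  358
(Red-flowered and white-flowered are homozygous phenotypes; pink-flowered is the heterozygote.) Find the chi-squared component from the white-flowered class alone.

With incomplete dominance, a heterozygote × heterozygote cross gives a 1:2:1 phenotypic ratio.
Under the 1:2:1 hypothesis (Σ ratio = 4, N = 1413):
  red-flowered: 1413 × 1/4 = 353.25
  pink-flowered: 1413 × 2/4 = 706.5
  white-flowered: 1413 × 1/4 = 353.25
Contribution of white-flowered: (358 − 353.25)² / 353.25 = 0.0639

0.064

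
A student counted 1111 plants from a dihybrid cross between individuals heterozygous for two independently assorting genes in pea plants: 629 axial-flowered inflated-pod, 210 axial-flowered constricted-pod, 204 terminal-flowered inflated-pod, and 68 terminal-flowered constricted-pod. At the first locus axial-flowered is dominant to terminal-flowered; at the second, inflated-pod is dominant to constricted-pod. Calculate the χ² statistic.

0.159

A dihybrid F₂ with independent assortment and complete dominance at both loci gives a 9:3:3:1 phenotypic ratio.
Expected counts for N = 1111 under a 9:3:3:1 ratio (total parts = 16):
  axial-flowered inflated-pod: 1111 × 9/16 = 624.9375
  axial-flowered constricted-pod: 1111 × 3/16 = 208.3125
  terminal-flowered inflated-pod: 1111 × 3/16 = 208.3125
  terminal-flowered constricted-pod: 1111 × 1/16 = 69.4375
χ² = Σ (O − E)² / E
  axial-flowered inflated-pod: (629 − 624.9375)² / 624.9375 = 0.0264
  axial-flowered constricted-pod: (210 − 208.3125)² / 208.3125 = 0.0137
  terminal-flowered inflated-pod: (204 − 208.3125)² / 208.3125 = 0.0893
  terminal-flowered constricted-pod: (68 − 69.4375)² / 69.4375 = 0.0298
χ² = 0.0264 + 0.0137 + 0.0893 + 0.0298 = 0.1592 ≈ 0.159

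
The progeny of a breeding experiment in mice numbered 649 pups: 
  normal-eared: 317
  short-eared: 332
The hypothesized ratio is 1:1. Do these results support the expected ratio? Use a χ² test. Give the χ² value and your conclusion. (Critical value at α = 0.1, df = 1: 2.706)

0.347; consistent

Total ratio parts = 2. Expected numbers out of 649:
  normal-eared: 649 × 1/2 = 324.5
  short-eared: 649 × 1/2 = 324.5
χ² = Σ (O − E)² / E
  normal-eared: (317 − 324.5)² / 324.5 = 0.1733
  short-eared: (332 − 324.5)² / 324.5 = 0.1733
χ² = 0.1733 + 0.1733 = 0.3466 ≈ 0.347
Degrees of freedom = 2 − 1 = 1; critical value at α = 0.1 is 2.706.
Since 0.347 < 2.706, we fail to reject the null hypothesis — the data are consistent with the 1:1 ratio.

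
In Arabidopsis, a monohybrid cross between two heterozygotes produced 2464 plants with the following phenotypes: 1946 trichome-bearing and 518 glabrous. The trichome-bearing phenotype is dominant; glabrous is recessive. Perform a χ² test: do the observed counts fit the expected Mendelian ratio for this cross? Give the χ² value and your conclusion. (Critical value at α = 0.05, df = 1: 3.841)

For a monohybrid cross between heterozygotes with complete dominance, the expected phenotypic ratio is 3:1.
Under the 3:1 hypothesis (Σ ratio = 4, N = 2464):
  trichome-bearing: 2464 × 3/4 = 1848
  glabrous: 2464 × 1/4 = 616
χ² = Σ (O − E)² / E
  trichome-bearing: (1946 − 1848)² / 1848 = 5.1970
  glabrous: (518 − 616)² / 616 = 15.5909
χ² = 5.1970 + 15.5909 = 20.7879 ≈ 20.788
Degrees of freedom = 2 − 1 = 1; critical value at α = 0.05 is 3.841.
Since 20.788 > 3.841, we reject the null hypothesis — the data do not fit the 3:1 ratio.

20.788; not consistent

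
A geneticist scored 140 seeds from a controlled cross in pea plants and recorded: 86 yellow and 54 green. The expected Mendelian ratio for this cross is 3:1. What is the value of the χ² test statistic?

13.752

Total ratio parts = 4. Expected numbers out of 140:
  yellow: 140 × 3/4 = 105
  green: 140 × 1/4 = 35
χ² = Σ (O − E)² / E
  yellow: (86 − 105)² / 105 = 3.4381
  green: (54 − 35)² / 35 = 10.3143
χ² = 3.4381 + 10.3143 = 13.7524 ≈ 13.752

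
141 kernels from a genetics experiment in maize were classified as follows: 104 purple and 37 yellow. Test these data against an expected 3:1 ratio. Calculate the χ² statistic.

Under the 3:1 hypothesis (Σ ratio = 4, N = 141):
  purple: 141 × 3/4 = 105.75
  yellow: 141 × 1/4 = 35.25
χ² = Σ (O − E)² / E
  purple: (104 − 105.75)² / 105.75 = 0.0290
  yellow: (37 − 35.25)² / 35.25 = 0.0869
χ² = 0.0290 + 0.0869 = 0.1159 ≈ 0.116

0.116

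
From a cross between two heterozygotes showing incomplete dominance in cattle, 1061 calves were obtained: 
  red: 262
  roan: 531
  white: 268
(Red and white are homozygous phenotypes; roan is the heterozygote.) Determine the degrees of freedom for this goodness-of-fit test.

2

With incomplete dominance, a heterozygote × heterozygote cross gives a 1:2:1 phenotypic ratio.
A goodness-of-fit test with 3 phenotype classes has df = 3 − 1 = 2.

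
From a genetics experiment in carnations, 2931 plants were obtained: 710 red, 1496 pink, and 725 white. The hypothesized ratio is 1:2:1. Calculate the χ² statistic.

1.423

The 1:2:1 ratio has 4 parts, so with N = 2931 the expected counts are:
  red: 2931 × 1/4 = 732.75
  pink: 2931 × 2/4 = 1465.5
  white: 2931 × 1/4 = 732.75
χ² = Σ (O − E)² / E
  red: (710 − 732.75)² / 732.75 = 0.7063
  pink: (1496 − 1465.5)² / 1465.5 = 0.6348
  white: (725 − 732.75)² / 732.75 = 0.0820
χ² = 0.7063 + 0.6348 + 0.0820 = 1.4231 ≈ 1.423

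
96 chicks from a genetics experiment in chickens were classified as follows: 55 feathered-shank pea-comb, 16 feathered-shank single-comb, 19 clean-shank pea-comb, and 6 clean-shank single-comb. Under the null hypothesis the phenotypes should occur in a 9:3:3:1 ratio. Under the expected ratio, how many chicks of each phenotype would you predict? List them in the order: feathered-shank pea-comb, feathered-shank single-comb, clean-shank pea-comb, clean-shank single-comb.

Total ratio parts = 16. Expected numbers out of 96:
  feathered-shank pea-comb: 96 × 9/16 = 54
  feathered-shank single-comb: 96 × 3/16 = 18
  clean-shank pea-comb: 96 × 3/16 = 18
  clean-shank single-comb: 96 × 1/16 = 6

54, 18, 18, 6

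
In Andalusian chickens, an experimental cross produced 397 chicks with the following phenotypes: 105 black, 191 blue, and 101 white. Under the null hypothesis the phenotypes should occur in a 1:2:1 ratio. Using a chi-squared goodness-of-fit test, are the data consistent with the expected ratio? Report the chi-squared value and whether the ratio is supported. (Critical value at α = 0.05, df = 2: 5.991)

Expected counts for N = 397 under a 1:2:1 ratio (total parts = 4):
  black: 397 × 1/4 = 99.25
  blue: 397 × 2/4 = 198.5
  white: 397 × 1/4 = 99.25
χ² = Σ (O − E)² / E
  black: (105 − 99.25)² / 99.25 = 0.3331
  blue: (191 − 198.5)² / 198.5 = 0.2834
  white: (101 − 99.25)² / 99.25 = 0.0309
χ² = 0.3331 + 0.2834 + 0.0309 = 0.6474 ≈ 0.647
Degrees of freedom = 3 − 1 = 2; critical value at α = 0.05 is 5.991.
Since 0.647 < 5.991, we fail to reject the null hypothesis — the data are consistent with the 1:2:1 ratio.

0.647; consistent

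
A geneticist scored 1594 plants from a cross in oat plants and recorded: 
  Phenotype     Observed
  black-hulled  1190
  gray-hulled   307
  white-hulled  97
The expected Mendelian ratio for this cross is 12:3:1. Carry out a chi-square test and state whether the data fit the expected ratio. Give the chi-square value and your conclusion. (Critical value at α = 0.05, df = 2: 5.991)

0.315; consistent

Total ratio parts = 16. Expected numbers out of 1594:
  black-hulled: 1594 × 12/16 = 1195.5
  gray-hulled: 1594 × 3/16 = 298.875
  white-hulled: 1594 × 1/16 = 99.625
χ² = Σ (O − E)² / E
  black-hulled: (1190 − 1195.5)² / 1195.5 = 0.0253
  gray-hulled: (307 − 298.875)² / 298.875 = 0.2209
  white-hulled: (97 − 99.625)² / 99.625 = 0.0692
χ² = 0.0253 + 0.2209 + 0.0692 = 0.3154 ≈ 0.315
Degrees of freedom = 3 − 1 = 2; critical value at α = 0.05 is 5.991.
Since 0.315 < 5.991, we fail to reject the null hypothesis — the data are consistent with the 12:3:1 ratio.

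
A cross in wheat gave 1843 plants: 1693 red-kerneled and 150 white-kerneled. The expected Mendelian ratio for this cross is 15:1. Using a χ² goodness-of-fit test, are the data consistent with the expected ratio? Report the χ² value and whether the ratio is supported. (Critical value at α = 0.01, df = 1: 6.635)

Expected counts for N = 1843 under a 15:1 ratio (total parts = 16):
  red-kerneled: 1843 × 15/16 = 1727.8125
  white-kerneled: 1843 × 1/16 = 115.1875
χ² = Σ (O − E)² / E
  red-kerneled: (1693 − 1727.8125)² / 1727.8125 = 0.7014
  white-kerneled: (150 − 115.1875)² / 115.1875 = 10.5212
χ² = 0.7014 + 10.5212 = 11.2226 ≈ 11.223
Degrees of freedom = 2 − 1 = 1; critical value at α = 0.01 is 6.635.
Since 11.223 > 6.635, we reject the null hypothesis — the data do not fit the 15:1 ratio.

11.223; not consistent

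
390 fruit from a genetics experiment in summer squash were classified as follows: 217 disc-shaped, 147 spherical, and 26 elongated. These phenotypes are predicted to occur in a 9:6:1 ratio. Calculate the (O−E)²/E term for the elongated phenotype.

0.108

The 9:6:1 ratio has 16 parts, so with N = 390 the expected counts are:
  disc-shaped: 390 × 9/16 = 219.375
  spherical: 390 × 6/16 = 146.25
  elongated: 390 × 1/16 = 24.375
Contribution of elongated: (26 − 24.375)² / 24.375 = 0.1083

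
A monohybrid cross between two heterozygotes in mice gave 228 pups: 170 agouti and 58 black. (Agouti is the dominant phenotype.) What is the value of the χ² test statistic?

0.023

For a monohybrid cross between heterozygotes with complete dominance, the expected phenotypic ratio is 3:1.
Total ratio parts = 4. Expected numbers out of 228:
  agouti: 228 × 3/4 = 171
  black: 228 × 1/4 = 57
χ² = Σ (O − E)² / E
  agouti: (170 − 171)² / 171 = 0.0058
  black: (58 − 57)² / 57 = 0.0175
χ² = 0.0058 + 0.0175 = 0.0233 ≈ 0.023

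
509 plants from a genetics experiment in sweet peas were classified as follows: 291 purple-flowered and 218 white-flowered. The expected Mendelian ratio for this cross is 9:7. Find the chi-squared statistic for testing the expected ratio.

Under the 9:7 hypothesis (Σ ratio = 16, N = 509):
  purple-flowered: 509 × 9/16 = 286.3125
  white-flowered: 509 × 7/16 = 222.6875
χ² = Σ (O − E)² / E
  purple-flowered: (291 − 286.3125)² / 286.3125 = 0.0767
  white-flowered: (218 − 222.6875)² / 222.6875 = 0.0987
χ² = 0.0767 + 0.0987 = 0.1754 ≈ 0.175

0.175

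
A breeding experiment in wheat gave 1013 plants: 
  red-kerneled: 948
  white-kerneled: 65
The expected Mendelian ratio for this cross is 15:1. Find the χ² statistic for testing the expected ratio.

0.048

Under the 15:1 hypothesis (Σ ratio = 16, N = 1013):
  red-kerneled: 1013 × 15/16 = 949.6875
  white-kerneled: 1013 × 1/16 = 63.3125
χ² = Σ (O − E)² / E
  red-kerneled: (948 − 949.6875)² / 949.6875 = 0.0030
  white-kerneled: (65 − 63.3125)² / 63.3125 = 0.0450
χ² = 0.0030 + 0.0450 = 0.048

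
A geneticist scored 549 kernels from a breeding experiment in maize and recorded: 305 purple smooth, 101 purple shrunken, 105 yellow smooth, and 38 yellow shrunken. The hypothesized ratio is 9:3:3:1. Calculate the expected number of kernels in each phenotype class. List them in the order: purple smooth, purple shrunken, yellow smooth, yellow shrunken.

Under the 9:3:3:1 hypothesis (Σ ratio = 16, N = 549):
  purple smooth: 549 × 9/16 = 308.8125
  purple shrunken: 549 × 3/16 = 102.9375
  yellow smooth: 549 × 3/16 = 102.9375
  yellow shrunken: 549 × 1/16 = 34.3125

308.8125, 102.9375, 102.9375, 34.3125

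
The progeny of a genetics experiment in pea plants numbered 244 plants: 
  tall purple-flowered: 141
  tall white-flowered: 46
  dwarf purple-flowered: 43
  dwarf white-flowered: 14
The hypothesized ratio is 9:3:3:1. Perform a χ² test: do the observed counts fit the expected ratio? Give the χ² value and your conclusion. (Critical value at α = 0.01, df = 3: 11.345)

0.372; consistent

Expected counts for N = 244 under a 9:3:3:1 ratio (total parts = 16):
  tall purple-flowered: 244 × 9/16 = 137.25
  tall white-flowered: 244 × 3/16 = 45.75
  dwarf purple-flowered: 244 × 3/16 = 45.75
  dwarf white-flowered: 244 × 1/16 = 15.25
χ² = Σ (O − E)² / E
  tall purple-flowered: (141 − 137.25)² / 137.25 = 0.1025
  tall white-flowered: (46 − 45.75)² / 45.75 = 0.0014
  dwarf purple-flowered: (43 − 45.75)² / 45.75 = 0.1653
  dwarf white-flowered: (14 − 15.25)² / 15.25 = 0.1025
χ² = 0.1025 + 0.0014 + 0.1653 + 0.1025 = 0.3717 ≈ 0.372
Degrees of freedom = 4 − 1 = 3; critical value at α = 0.01 is 11.345.
Since 0.372 < 11.345, we fail to reject the null hypothesis — the data are consistent with the 9:3:3:1 ratio.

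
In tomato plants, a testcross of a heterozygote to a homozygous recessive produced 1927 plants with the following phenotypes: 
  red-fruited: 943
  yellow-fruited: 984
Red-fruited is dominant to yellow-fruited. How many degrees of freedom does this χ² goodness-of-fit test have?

1

A testcross of a heterozygote (Aa × aa) gives a 1:1 phenotypic ratio.
A goodness-of-fit test with 2 phenotype classes has df = 2 − 1 = 1.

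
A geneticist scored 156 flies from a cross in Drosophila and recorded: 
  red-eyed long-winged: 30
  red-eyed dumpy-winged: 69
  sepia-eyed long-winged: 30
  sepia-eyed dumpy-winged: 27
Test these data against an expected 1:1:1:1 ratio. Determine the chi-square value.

Total ratio parts = 4. Expected numbers out of 156:
  red-eyed long-winged: 156 × 1/4 = 39
  red-eyed dumpy-winged: 156 × 1/4 = 39
  sepia-eyed long-winged: 156 × 1/4 = 39
  sepia-eyed dumpy-winged: 156 × 1/4 = 39
χ² = Σ (O − E)² / E
  red-eyed long-winged: (30 − 39)² / 39 = 2.0769
  red-eyed dumpy-winged: (69 − 39)² / 39 = 23.0769
  sepia-eyed long-winged: (30 − 39)² / 39 = 2.0769
  sepia-eyed dumpy-winged: (27 − 39)² / 39 = 3.6923
χ² = 2.0769 + 23.0769 + 2.0769 + 3.6923 = 30.923

30.923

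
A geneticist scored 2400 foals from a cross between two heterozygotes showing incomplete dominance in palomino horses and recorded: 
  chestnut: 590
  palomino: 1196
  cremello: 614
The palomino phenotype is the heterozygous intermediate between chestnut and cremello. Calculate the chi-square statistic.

With incomplete dominance, a heterozygote × heterozygote cross gives a 1:2:1 phenotypic ratio.
Total ratio parts = 4. Expected numbers out of 2400:
  chestnut: 2400 × 1/4 = 600
  palomino: 2400 × 2/4 = 1200
  cremello: 2400 × 1/4 = 600
χ² = Σ (O − E)² / E
  chestnut: (590 − 600)² / 600 = 0.1667
  palomino: (1196 − 1200)² / 1200 = 0.0133
  cremello: (614 − 600)² / 600 = 0.3267
χ² = 0.1667 + 0.0133 + 0.3267 = 0.5067 ≈ 0.507

0.507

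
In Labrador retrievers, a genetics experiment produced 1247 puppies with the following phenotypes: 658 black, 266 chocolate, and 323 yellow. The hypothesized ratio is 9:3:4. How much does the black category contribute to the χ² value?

2.690

Expected counts for N = 1247 under a 9:3:4 ratio (total parts = 16):
  black: 1247 × 9/16 = 701.4375
  chocolate: 1247 × 3/16 = 233.8125
  yellow: 1247 × 4/16 = 311.75
Contribution of black: (658 − 701.4375)² / 701.4375 = 2.6899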